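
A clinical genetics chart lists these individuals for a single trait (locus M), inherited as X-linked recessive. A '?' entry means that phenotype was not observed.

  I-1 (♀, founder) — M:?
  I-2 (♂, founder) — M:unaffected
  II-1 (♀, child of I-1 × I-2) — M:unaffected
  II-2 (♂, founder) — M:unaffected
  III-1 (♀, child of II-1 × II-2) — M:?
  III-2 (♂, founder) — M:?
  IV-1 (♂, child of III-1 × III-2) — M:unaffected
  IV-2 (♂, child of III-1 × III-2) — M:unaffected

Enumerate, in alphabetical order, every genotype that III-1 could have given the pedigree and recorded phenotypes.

M/I-1 ? ·: X^MX^M|X^MX^m|X^mX^m
M/I-2 un ·: X^MY
M/II-1 un I-1×I-2: X^MX^M|X^MX^m
M/II-2 un ·: X^MY
M/III-1 ? II-1×II-2: X^MX^M|X^MX^m
M/III-2 ? ·: X^MY|X^mY
M/IV-1 un III-1×III-2: X^MY
M/IV-2 un III-1×III-2: X^MY
⇒ M over [I-1,I-2,II-1,II-2,III-1,III-2,IV-1,IV-2]: 12 consistent

III-1 ∈ {X^MX^M, X^MX^m}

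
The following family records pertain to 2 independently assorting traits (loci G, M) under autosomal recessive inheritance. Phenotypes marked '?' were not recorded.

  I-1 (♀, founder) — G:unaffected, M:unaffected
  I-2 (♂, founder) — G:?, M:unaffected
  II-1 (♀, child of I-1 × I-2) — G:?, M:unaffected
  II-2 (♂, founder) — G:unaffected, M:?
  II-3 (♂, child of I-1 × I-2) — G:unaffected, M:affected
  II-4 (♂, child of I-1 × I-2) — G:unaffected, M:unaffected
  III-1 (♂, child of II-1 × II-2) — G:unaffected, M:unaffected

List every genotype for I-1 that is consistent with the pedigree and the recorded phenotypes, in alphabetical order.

I-1 ∈ {GG Mm, Gg Mm}

G/I-1 un ·: GG|Gg
G/I-2 ? ·: GG|Gg|gg
G/II-1 ? I-1×I-2: GG|Gg|gg
G/II-2 un ·: GG|Gg
G/II-3 un I-1×I-2: GG|Gg
G/II-4 un I-1×I-2: GG|Gg
G/III-1 un II-1×II-2: GG|Gg
⇒ G over [I-1,I-2,II-1,II-2,II-3,II-4,III-1]: 105 consistent
M/I-1 un ·: Mm
M/I-2 un ·: Mm
M/II-1 un I-1×I-2: MM|Mm
M/II-2 ? ·: MM|Mm|mm
M/II-3 aff I-1×I-2: mm
M/II-4 un I-1×I-2: MM|Mm
M/III-1 un II-1×II-2: MM|Mm
⇒ M over [I-1,I-2,II-1,II-2,II-3,II-4,III-1]: 18 consistent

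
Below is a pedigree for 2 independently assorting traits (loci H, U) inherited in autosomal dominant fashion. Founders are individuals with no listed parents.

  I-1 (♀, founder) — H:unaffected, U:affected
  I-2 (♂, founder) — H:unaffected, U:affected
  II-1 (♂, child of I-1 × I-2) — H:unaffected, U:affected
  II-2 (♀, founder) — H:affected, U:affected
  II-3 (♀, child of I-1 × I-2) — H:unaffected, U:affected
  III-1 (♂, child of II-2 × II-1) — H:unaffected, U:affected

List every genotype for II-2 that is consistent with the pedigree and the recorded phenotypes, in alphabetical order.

H/I-1 un ·: hh
H/I-2 un ·: hh
H/II-1 un I-1×I-2: hh
H/II-2 aff ·: Hh
H/II-3 un I-1×I-2: hh
H/III-1 un II-2×II-1: hh
⇒ H over [I-1,I-2,II-1,II-2,II-3,III-1]: 1 consistent
U/I-1 aff ·: Uu|UU
U/I-2 aff ·: Uu|UU
U/II-1 aff I-1×I-2: Uu|UU
U/II-2 aff ·: Uu|UU
U/II-3 aff I-1×I-2: Uu|UU
U/III-1 aff II-2×II-1: Uu|UU
⇒ U over [I-1,I-2,II-1,II-2,II-3,III-1]: 45 consistent

II-2 ∈ {Hh UU, Hh Uu}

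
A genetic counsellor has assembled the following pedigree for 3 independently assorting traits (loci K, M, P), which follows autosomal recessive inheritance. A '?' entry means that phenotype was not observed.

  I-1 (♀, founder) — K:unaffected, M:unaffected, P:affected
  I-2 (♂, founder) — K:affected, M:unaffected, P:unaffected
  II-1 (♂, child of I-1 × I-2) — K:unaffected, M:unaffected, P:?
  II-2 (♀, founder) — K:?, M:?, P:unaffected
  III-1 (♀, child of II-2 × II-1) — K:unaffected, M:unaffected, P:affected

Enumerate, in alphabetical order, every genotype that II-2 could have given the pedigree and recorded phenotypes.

II-2 ∈ {KK MM Pp, KK Mm Pp, KK mm Pp, Kk MM Pp, Kk Mm Pp, Kk mm Pp, kk MM Pp, kk Mm Pp, kk mm Pp}

K/I-1 un ·: KK|Kk
K/I-2 aff ·: kk
K/II-1 un I-1×I-2: Kk
K/II-2 ? ·: KK|Kk|kk
K/III-1 un II-2×II-1: KK|Kk
⇒ K over [I-1,I-2,II-1,II-2,III-1]: 10 consistent
M/I-1 un ·: MM|Mm
M/I-2 un ·: MM|Mm
M/II-1 un I-1×I-2: MM|Mm
M/II-2 ? ·: MM|Mm|mm
M/III-1 un II-2×II-1: MM|Mm
⇒ M over [I-1,I-2,II-1,II-2,III-1]: 31 consistent
P/I-1 aff ·: pp
P/I-2 un ·: PP|Pp
P/II-1 ? I-1×I-2: Pp|pp
P/II-2 un ·: Pp
P/III-1 aff II-2×II-1: pp
⇒ P over [I-1,I-2,II-1,II-2,III-1]: 3 consistent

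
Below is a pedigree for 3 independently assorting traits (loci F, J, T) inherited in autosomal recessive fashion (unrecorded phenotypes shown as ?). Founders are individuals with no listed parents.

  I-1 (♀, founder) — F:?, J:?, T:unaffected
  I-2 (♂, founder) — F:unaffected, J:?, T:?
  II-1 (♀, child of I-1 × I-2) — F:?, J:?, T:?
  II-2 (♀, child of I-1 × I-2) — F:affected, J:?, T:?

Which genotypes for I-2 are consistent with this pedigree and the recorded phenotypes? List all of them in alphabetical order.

F/I-1 ? ·: Ff|ff
F/I-2 un ·: Ff
F/II-1 ? I-1×I-2: FF|Ff|ff
F/II-2 aff I-1×I-2: ff
⇒ F over [I-1,I-2,II-1,II-2]: 5 consistent
J/I-1 ? ·: JJ|Jj|jj
J/I-2 ? ·: JJ|Jj|jj
J/II-1 ? I-1×I-2: JJ|Jj|jj
J/II-2 ? I-1×I-2: JJ|Jj|jj
⇒ J over [I-1,I-2,II-1,II-2]: 29 consistent
T/I-1 un ·: TT|Tt
T/I-2 ? ·: TT|Tt|tt
T/II-1 ? I-1×I-2: TT|Tt|tt
T/II-2 ? I-1×I-2: TT|Tt|tt
⇒ T over [I-1,I-2,II-1,II-2]: 23 consistent

I-2 ∈ {Ff JJ TT, Ff JJ Tt, Ff JJ tt, Ff Jj TT, Ff Jj Tt, Ff Jj tt, Ff jj TT, Ff jj Tt, Ff jj tt}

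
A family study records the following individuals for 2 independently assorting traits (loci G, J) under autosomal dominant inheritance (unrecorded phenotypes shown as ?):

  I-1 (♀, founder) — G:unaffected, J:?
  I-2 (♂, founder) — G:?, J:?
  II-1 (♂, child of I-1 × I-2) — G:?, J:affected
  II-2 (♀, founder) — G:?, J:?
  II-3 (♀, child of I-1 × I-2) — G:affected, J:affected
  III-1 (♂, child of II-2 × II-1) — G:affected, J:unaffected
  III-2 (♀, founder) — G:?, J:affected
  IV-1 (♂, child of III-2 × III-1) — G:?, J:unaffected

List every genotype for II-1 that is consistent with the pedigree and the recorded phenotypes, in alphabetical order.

II-1 ∈ {Gg Jj, gg Jj}

G/I-1 un ·: gg
G/I-2 ? ·: Gg|GG
G/II-1 ? I-1×I-2: gg|Gg
G/II-2 ? ·: gg|Gg|GG
G/II-3 aff I-1×I-2: Gg
G/III-1 aff II-2×II-1: Gg|GG
G/III-2 ? ·: gg|Gg|GG
G/IV-1 ? III-2×III-1: gg|Gg|GG
⇒ G over [I-1,I-2,II-1,II-2,II-3,III-1,III-2,IV-1]: 72 consistent
J/I-1 ? ·: jj|Jj|JJ
J/I-2 ? ·: jj|Jj|JJ
J/II-1 aff I-1×I-2: Jj
J/II-2 ? ·: jj|Jj
J/II-3 aff I-1×I-2: Jj|JJ
J/III-1 un II-2×II-1: jj
J/III-2 aff ·: Jj
J/IV-1 un III-2×III-1: jj
⇒ J over [I-1,I-2,II-1,II-2,II-3,III-1,III-2,IV-1]: 20 consistent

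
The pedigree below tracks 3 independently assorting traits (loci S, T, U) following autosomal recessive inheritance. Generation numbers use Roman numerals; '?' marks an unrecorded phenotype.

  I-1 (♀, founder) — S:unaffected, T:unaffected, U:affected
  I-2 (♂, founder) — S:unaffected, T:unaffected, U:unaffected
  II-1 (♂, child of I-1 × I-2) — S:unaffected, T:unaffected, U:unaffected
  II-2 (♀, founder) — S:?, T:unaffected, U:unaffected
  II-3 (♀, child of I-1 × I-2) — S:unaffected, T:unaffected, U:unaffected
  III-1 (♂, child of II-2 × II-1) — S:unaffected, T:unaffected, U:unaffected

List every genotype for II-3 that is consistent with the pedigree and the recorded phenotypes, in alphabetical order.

S/I-1 un ·: SS|Ss
S/I-2 un ·: SS|Ss
S/II-1 un I-1×I-2: SS|Ss
S/II-2 ? ·: SS|Ss|ss
S/II-3 un I-1×I-2: SS|Ss
S/III-1 un II-2×II-1: SS|Ss
⇒ S over [I-1,I-2,II-1,II-2,II-3,III-1]: 58 consistent
T/I-1 un ·: TT|Tt
T/I-2 un ·: TT|Tt
T/II-1 un I-1×I-2: TT|Tt
T/II-2 un ·: TT|Tt
T/II-3 un I-1×I-2: TT|Tt
T/III-1 un II-2×II-1: TT|Tt
⇒ T over [I-1,I-2,II-1,II-2,II-3,III-1]: 45 consistent
U/I-1 aff ·: uu
U/I-2 un ·: UU|Uu
U/II-1 un I-1×I-2: Uu
U/II-2 un ·: UU|Uu
U/II-3 un I-1×I-2: Uu
U/III-1 un II-2×II-1: UU|Uu
⇒ U over [I-1,I-2,II-1,II-2,II-3,III-1]: 8 consistent

II-3 ∈ {SS TT Uu, SS Tt Uu, Ss TT Uu, Ss Tt Uu}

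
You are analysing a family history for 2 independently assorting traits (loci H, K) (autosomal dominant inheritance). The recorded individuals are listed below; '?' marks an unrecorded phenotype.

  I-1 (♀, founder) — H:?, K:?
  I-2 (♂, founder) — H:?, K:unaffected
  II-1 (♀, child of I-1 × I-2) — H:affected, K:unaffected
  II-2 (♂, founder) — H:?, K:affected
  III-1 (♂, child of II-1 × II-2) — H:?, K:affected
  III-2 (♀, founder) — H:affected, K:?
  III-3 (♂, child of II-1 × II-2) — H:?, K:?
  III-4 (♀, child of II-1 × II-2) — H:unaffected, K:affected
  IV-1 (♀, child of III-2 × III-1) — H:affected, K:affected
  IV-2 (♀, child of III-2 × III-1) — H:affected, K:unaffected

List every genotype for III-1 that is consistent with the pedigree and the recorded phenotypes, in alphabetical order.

H/I-1 ? ·: hh|Hh|HH
H/I-2 ? ·: hh|Hh|HH
H/II-1 aff I-1×I-2: Hh
H/II-2 ? ·: hh|Hh
H/III-1 ? II-1×II-2: hh|Hh|HH
H/III-2 aff ·: Hh|HH
H/III-3 ? II-1×II-2: hh|Hh|HH
H/III-4 un II-1×II-2: hh
H/IV-1 aff III-2×III-1: Hh|HH
H/IV-2 aff III-2×III-1: Hh|HH
⇒ H over [I-1,I-2,II-1,II-2,III-1,III-2,III-3,III-4,IV-1,IV-2]: 455 consistent
K/I-1 ? ·: kk|Kk
K/I-2 un ·: kk
K/II-1 un I-1×I-2: kk
K/II-2 aff ·: Kk|KK
K/III-1 aff II-1×II-2: Kk
K/III-2 ? ·: kk|Kk
K/III-3 ? II-1×II-2: kk|Kk
K/III-4 aff II-1×II-2: Kk
K/IV-1 aff III-2×III-1: Kk|KK
K/IV-2 un III-2×III-1: kk
⇒ K over [I-1,I-2,II-1,II-2,III-1,III-2,III-3,III-4,IV-1,IV-2]: 18 consistent

III-1 ∈ {HH Kk, Hh Kk, hh Kk}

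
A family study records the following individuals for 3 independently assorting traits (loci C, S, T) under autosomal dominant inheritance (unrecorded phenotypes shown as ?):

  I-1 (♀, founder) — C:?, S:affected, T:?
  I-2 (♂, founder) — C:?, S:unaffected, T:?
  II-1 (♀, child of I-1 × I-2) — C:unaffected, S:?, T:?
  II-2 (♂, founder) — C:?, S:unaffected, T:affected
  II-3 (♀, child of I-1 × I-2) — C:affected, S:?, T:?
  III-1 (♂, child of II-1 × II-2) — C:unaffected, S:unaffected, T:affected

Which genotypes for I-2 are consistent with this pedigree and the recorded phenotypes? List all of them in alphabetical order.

C/I-1 ? ·: cc|Cc
C/I-2 ? ·: cc|Cc
C/II-1 un I-1×I-2: cc
C/II-2 ? ·: cc|Cc
C/II-3 aff I-1×I-2: Cc|CC
C/III-1 un II-1×II-2: cc
⇒ C over [I-1,I-2,II-1,II-2,II-3,III-1]: 8 consistent
S/I-1 aff ·: Ss|SS
S/I-2 un ·: ss
S/II-1 ? I-1×I-2: ss|Ss
S/II-2 un ·: ss
S/II-3 ? I-1×I-2: ss|Ss
S/III-1 un II-1×II-2: ss
⇒ S over [I-1,I-2,II-1,II-2,II-3,III-1]: 5 consistent
T/I-1 ? ·: tt|Tt|TT
T/I-2 ? ·: tt|Tt|TT
T/II-1 ? I-1×I-2: tt|Tt|TT
T/II-2 aff ·: Tt|TT
T/II-3 ? I-1×I-2: tt|Tt|TT
T/III-1 aff II-1×II-2: Tt|TT
⇒ T over [I-1,I-2,II-1,II-2,II-3,III-1]: 92 consistent

I-2 ∈ {Cc ss TT, Cc ss Tt, Cc ss tt, cc ss TT, cc ss Tt, cc ss tt}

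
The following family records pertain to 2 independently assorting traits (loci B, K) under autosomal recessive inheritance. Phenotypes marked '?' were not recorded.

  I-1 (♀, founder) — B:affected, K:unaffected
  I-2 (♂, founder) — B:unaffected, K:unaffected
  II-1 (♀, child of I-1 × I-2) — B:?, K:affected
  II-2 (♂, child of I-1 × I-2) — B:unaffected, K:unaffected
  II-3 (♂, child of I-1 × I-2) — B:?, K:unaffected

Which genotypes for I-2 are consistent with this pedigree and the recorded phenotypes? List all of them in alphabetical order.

B/I-1 aff ·: bb
B/I-2 un ·: BB|Bb
B/II-1 ? I-1×I-2: Bb|bb
B/II-2 un I-1×I-2: Bb
B/II-3 ? I-1×I-2: Bb|bb
⇒ B over [I-1,I-2,II-1,II-2,II-3]: 5 consistent
K/I-1 un ·: Kk
K/I-2 un ·: Kk
K/II-1 aff I-1×I-2: kk
K/II-2 un I-1×I-2: KK|Kk
K/II-3 un I-1×I-2: KK|Kk
⇒ K over [I-1,I-2,II-1,II-2,II-3]: 4 consistent

I-2 ∈ {BB Kk, Bb Kk}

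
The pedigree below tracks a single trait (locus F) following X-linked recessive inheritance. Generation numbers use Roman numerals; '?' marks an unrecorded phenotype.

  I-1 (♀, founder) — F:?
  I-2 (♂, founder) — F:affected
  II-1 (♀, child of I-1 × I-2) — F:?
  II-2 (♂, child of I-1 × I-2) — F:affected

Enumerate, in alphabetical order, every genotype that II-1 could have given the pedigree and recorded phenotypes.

II-1 ∈ {X^FX^f, X^fX^f}

F/I-1 ? ·: X^FX^f|X^fX^f
F/I-2 aff ·: X^fY
F/II-1 ? I-1×I-2: X^FX^f|X^fX^f
F/II-2 aff I-1×I-2: X^fY
⇒ F over [I-1,I-2,II-1,II-2]: 3 consistent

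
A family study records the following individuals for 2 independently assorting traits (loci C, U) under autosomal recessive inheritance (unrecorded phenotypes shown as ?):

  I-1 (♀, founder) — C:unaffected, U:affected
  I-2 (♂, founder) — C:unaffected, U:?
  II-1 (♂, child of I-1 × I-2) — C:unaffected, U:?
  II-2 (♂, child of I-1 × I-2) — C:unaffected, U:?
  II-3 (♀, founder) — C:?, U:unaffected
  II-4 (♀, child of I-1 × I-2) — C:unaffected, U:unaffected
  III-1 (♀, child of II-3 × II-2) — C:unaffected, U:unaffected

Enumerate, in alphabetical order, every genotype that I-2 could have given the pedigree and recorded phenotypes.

I-2 ∈ {CC UU, CC Uu, Cc UU, Cc Uu}

C/I-1 un ·: CC|Cc
C/I-2 un ·: CC|Cc
C/II-1 un I-1×I-2: CC|Cc
C/II-2 un I-1×I-2: CC|Cc
C/II-3 ? ·: CC|Cc|cc
C/II-4 un I-1×I-2: CC|Cc
C/III-1 un II-3×II-2: CC|Cc
⇒ C over [I-1,I-2,II-1,II-2,II-3,II-4,III-1]: 112 consistent
U/I-1 aff ·: uu
U/I-2 ? ·: UU|Uu
U/II-1 ? I-1×I-2: Uu|uu
U/II-2 ? I-1×I-2: Uu|uu
U/II-3 un ·: UU|Uu
U/II-4 un I-1×I-2: Uu
U/III-1 un II-3×II-2: UU|Uu
⇒ U over [I-1,I-2,II-1,II-2,II-3,II-4,III-1]: 16 consistent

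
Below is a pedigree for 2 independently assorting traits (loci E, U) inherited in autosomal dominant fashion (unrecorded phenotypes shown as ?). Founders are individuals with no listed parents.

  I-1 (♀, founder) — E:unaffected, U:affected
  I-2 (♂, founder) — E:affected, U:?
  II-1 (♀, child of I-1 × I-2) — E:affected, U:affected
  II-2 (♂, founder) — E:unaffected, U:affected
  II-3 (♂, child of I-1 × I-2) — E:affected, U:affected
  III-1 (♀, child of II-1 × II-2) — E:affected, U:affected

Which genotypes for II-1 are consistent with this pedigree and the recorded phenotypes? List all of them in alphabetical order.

E/I-1 un ·: ee
E/I-2 aff ·: Ee|EE
E/II-1 aff I-1×I-2: Ee
E/II-2 un ·: ee
E/II-3 aff I-1×I-2: Ee
E/III-1 aff II-1×II-2: Ee
⇒ E over [I-1,I-2,II-1,II-2,II-3,III-1]: 2 consistent
U/I-1 aff ·: Uu|UU
U/I-2 ? ·: uu|Uu|UU
U/II-1 aff I-1×I-2: Uu|UU
U/II-2 aff ·: Uu|UU
U/II-3 aff I-1×I-2: Uu|UU
U/III-1 aff II-1×II-2: Uu|UU
⇒ U over [I-1,I-2,II-1,II-2,II-3,III-1]: 53 consistent

II-1 ∈ {Ee UU, Ee Uu}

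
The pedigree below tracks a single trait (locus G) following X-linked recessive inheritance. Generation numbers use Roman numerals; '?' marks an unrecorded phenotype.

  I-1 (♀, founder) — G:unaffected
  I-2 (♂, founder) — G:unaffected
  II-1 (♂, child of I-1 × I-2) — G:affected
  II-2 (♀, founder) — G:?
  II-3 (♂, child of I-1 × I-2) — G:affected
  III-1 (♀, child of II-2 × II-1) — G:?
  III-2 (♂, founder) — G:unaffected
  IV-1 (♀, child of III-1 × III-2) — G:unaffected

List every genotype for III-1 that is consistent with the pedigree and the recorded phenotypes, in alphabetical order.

G/I-1 un ·: X^GX^g
G/I-2 un ·: X^GY
G/II-1 aff I-1×I-2: X^gY
G/II-2 ? ·: X^GX^G|X^GX^g|X^gX^g
G/II-3 aff I-1×I-2: X^gY
G/III-1 ? II-2×II-1: X^GX^g|X^gX^g
G/III-2 un ·: X^GY
G/IV-1 un III-1×III-2: X^GX^G|X^GX^g
⇒ G over [I-1,I-2,II-1,II-2,II-3,III-1,III-2,IV-1]: 6 consistent

III-1 ∈ {X^GX^g, X^gX^g}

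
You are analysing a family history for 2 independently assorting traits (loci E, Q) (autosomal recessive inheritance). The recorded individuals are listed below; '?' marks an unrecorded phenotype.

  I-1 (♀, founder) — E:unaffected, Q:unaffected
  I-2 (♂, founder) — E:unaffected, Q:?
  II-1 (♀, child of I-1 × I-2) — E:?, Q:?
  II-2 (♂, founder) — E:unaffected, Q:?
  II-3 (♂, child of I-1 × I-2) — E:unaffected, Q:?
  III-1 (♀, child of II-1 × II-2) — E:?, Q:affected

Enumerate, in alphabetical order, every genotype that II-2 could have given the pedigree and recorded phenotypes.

II-2 ∈ {EE Qq, EE qq, Ee Qq, Ee qq}

E/I-1 un ·: EE|Ee
E/I-2 un ·: EE|Ee
E/II-1 ? I-1×I-2: EE|Ee|ee
E/II-2 un ·: EE|Ee
E/II-3 un I-1×I-2: EE|Ee
E/III-1 ? II-1×II-2: EE|Ee|ee
⇒ E over [I-1,I-2,II-1,II-2,II-3,III-1]: 57 consistent
Q/I-1 un ·: QQ|Qq
Q/I-2 ? ·: QQ|Qq|qq
Q/II-1 ? I-1×I-2: Qq|qq
Q/II-2 ? ·: Qq|qq
Q/II-3 ? I-1×I-2: QQ|Qq|qq
Q/III-1 aff II-1×II-2: qq
⇒ Q over [I-1,I-2,II-1,II-2,II-3,III-1]: 30 consistent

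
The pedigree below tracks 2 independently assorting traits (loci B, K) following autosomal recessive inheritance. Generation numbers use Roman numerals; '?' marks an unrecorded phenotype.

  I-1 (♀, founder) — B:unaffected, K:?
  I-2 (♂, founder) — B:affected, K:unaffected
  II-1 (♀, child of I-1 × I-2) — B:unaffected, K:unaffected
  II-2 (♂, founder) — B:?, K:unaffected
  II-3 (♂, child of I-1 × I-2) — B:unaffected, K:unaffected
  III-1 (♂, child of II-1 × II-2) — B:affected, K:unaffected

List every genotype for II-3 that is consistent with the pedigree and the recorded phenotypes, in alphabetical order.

B/I-1 un ·: BB|Bb
B/I-2 aff ·: bb
B/II-1 un I-1×I-2: Bb
B/II-2 ? ·: Bb|bb
B/II-3 un I-1×I-2: Bb
B/III-1 aff II-1×II-2: bb
⇒ B over [I-1,I-2,II-1,II-2,II-3,III-1]: 4 consistent
K/I-1 ? ·: KK|Kk|kk
K/I-2 un ·: KK|Kk
K/II-1 un I-1×I-2: KK|Kk
K/II-2 un ·: KK|Kk
K/II-3 un I-1×I-2: KK|Kk
K/III-1 un II-1×II-2: KK|Kk
⇒ K over [I-1,I-2,II-1,II-2,II-3,III-1]: 53 consistent

II-3 ∈ {Bb KK, Bb Kk}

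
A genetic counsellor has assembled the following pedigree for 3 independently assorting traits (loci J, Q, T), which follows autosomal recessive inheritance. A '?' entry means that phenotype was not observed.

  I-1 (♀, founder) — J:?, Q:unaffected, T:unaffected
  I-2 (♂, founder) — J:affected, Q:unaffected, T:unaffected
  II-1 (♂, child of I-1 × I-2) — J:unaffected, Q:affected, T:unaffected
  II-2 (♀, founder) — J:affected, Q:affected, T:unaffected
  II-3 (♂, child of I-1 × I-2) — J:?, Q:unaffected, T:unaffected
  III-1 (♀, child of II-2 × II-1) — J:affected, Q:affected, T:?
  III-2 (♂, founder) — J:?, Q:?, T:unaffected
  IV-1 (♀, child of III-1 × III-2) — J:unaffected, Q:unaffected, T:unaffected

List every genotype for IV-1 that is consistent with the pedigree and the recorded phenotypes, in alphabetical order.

IV-1 ∈ {Jj Qq TT, Jj Qq Tt}

J/I-1 ? ·: JJ|Jj
J/I-2 aff ·: jj
J/II-1 un I-1×I-2: Jj
J/II-2 aff ·: jj
J/II-3 ? I-1×I-2: Jj|jj
J/III-1 aff II-2×II-1: jj
J/III-2 ? ·: JJ|Jj
J/IV-1 un III-1×III-2: Jj
⇒ J over [I-1,I-2,II-1,II-2,II-3,III-1,III-2,IV-1]: 6 consistent
Q/I-1 un ·: Qq
Q/I-2 un ·: Qq
Q/II-1 aff I-1×I-2: qq
Q/II-2 aff ·: qq
Q/II-3 un I-1×I-2: QQ|Qq
Q/III-1 aff II-2×II-1: qq
Q/III-2 ? ·: QQ|Qq
Q/IV-1 un III-1×III-2: Qq
⇒ Q over [I-1,I-2,II-1,II-2,II-3,III-1,III-2,IV-1]: 4 consistent
T/I-1 un ·: TT|Tt
T/I-2 un ·: TT|Tt
T/II-1 un I-1×I-2: TT|Tt
T/II-2 un ·: TT|Tt
T/II-3 un I-1×I-2: TT|Tt
T/III-1 ? II-2×II-1: TT|Tt|tt
T/III-2 un ·: TT|Tt
T/IV-1 un III-1×III-2: TT|Tt
⇒ T over [I-1,I-2,II-1,II-2,II-3,III-1,III-2,IV-1]: 166 consistent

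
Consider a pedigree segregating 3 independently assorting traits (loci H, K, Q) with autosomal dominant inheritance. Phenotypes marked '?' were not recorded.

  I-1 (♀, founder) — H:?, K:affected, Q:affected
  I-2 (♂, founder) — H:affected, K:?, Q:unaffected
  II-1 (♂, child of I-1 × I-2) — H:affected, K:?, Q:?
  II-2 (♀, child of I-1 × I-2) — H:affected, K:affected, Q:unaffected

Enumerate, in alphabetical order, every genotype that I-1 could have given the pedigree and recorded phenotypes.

I-1 ∈ {HH KK Qq, HH Kk Qq, Hh KK Qq, Hh Kk Qq, hh KK Qq, hh Kk Qq}

H/I-1 ? ·: hh|Hh|HH
H/I-2 aff ·: Hh|HH
H/II-1 aff I-1×I-2: Hh|HH
H/II-2 aff I-1×I-2: Hh|HH
⇒ H over [I-1,I-2,II-1,II-2]: 15 consistent
K/I-1 aff ·: Kk|KK
K/I-2 ? ·: kk|Kk|KK
K/II-1 ? I-1×I-2: kk|Kk|KK
K/II-2 aff I-1×I-2: Kk|KK
⇒ K over [I-1,I-2,II-1,II-2]: 18 consistent
Q/I-1 aff ·: Qq
Q/I-2 un ·: qq
Q/II-1 ? I-1×I-2: qq|Qq
Q/II-2 un I-1×I-2: qq
⇒ Q over [I-1,I-2,II-1,II-2]: 2 consistent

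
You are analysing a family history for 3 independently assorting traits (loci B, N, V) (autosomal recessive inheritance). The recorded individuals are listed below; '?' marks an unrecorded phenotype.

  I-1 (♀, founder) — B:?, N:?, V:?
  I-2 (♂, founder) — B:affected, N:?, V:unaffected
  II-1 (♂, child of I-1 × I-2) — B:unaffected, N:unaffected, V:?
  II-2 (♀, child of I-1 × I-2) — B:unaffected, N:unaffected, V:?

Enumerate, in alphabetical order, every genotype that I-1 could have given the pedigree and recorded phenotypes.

B/I-1 ? ·: BB|Bb
B/I-2 aff ·: bb
B/II-1 un I-1×I-2: Bb
B/II-2 un I-1×I-2: Bb
⇒ B over [I-1,I-2,II-1,II-2]: 2 consistent
N/I-1 ? ·: NN|Nn|nn
N/I-2 ? ·: NN|Nn|nn
N/II-1 un I-1×I-2: NN|Nn
N/II-2 un I-1×I-2: NN|Nn
⇒ N over [I-1,I-2,II-1,II-2]: 17 consistent
V/I-1 ? ·: VV|Vv|vv
V/I-2 un ·: VV|Vv
V/II-1 ? I-1×I-2: VV|Vv|vv
V/II-2 ? I-1×I-2: VV|Vv|vv
⇒ V over [I-1,I-2,II-1,II-2]: 23 consistent

I-1 ∈ {BB NN VV, BB NN Vv, BB NN vv, BB Nn VV, BB Nn Vv, BB Nn vv, BB nn VV, BB nn Vv, BB nn vv, Bb NN VV, Bb NN Vv, Bb NN vv, Bb Nn VV, Bb Nn Vv, Bb Nn vv, Bb nn VV, Bb nn Vv, Bb nn vv}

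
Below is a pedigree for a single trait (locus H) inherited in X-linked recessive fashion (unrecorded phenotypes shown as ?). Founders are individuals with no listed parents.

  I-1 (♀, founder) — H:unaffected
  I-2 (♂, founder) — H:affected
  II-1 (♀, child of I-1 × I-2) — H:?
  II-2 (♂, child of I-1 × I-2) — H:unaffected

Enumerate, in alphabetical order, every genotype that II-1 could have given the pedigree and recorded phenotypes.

H/I-1 un ·: X^HX^H|X^HX^h
H/I-2 aff ·: X^hY
H/II-1 ? I-1×I-2: X^HX^h|X^hX^h
H/II-2 un I-1×I-2: X^HY
⇒ H over [I-1,I-2,II-1,II-2]: 3 consistent

II-1 ∈ {X^HX^h, X^hX^h}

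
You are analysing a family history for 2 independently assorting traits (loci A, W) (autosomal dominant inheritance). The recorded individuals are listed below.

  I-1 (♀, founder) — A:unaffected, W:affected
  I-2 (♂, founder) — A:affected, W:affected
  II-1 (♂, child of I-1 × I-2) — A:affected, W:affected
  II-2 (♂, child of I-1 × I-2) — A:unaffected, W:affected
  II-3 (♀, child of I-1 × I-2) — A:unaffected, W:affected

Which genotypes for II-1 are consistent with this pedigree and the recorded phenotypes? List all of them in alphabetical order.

A/I-1 un ·: aa
A/I-2 aff ·: Aa
A/II-1 aff I-1×I-2: Aa
A/II-2 un I-1×I-2: aa
A/II-3 un I-1×I-2: aa
⇒ A over [I-1,I-2,II-1,II-2,II-3]: 1 consistent
W/I-1 aff ·: Ww|WW
W/I-2 aff ·: Ww|WW
W/II-1 aff I-1×I-2: Ww|WW
W/II-2 aff I-1×I-2: Ww|WW
W/II-3 aff I-1×I-2: Ww|WW
⇒ W over [I-1,I-2,II-1,II-2,II-3]: 25 consistent

II-1 ∈ {Aa WW, Aa Ww}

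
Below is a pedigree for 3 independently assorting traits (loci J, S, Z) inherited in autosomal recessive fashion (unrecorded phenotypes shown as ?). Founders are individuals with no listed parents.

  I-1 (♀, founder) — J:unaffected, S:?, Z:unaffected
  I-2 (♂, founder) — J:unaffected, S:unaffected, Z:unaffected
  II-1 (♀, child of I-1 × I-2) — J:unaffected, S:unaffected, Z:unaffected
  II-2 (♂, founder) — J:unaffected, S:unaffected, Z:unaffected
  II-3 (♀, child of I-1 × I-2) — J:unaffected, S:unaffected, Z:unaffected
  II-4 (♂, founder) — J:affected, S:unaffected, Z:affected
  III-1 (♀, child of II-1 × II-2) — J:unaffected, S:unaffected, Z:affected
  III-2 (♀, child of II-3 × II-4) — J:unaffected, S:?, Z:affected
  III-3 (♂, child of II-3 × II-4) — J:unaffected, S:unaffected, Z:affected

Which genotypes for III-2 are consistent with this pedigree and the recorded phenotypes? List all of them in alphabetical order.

III-2 ∈ {Jj SS zz, Jj Ss zz, Jj ss zz}

J/I-1 un ·: JJ|Jj
J/I-2 un ·: JJ|Jj
J/II-1 un I-1×I-2: JJ|Jj
J/II-2 un ·: JJ|Jj
J/II-3 un I-1×I-2: JJ|Jj
J/II-4 aff ·: jj
J/III-1 un II-1×II-2: JJ|Jj
J/III-2 un II-3×II-4: Jj
J/III-3 un II-3×II-4: Jj
⇒ J over [I-1,I-2,II-1,II-2,II-3,II-4,III-1,III-2,III-3]: 45 consistent
S/I-1 ? ·: SS|Ss|ss
S/I-2 un ·: SS|Ss
S/II-1 un I-1×I-2: SS|Ss
S/II-2 un ·: SS|Ss
S/II-3 un I-1×I-2: SS|Ss
S/II-4 un ·: SS|Ss
S/III-1 un II-1×II-2: SS|Ss
S/III-2 ? II-3×II-4: SS|Ss|ss
S/III-3 un II-3×II-4: SS|Ss
⇒ S over [I-1,I-2,II-1,II-2,II-3,II-4,III-1,III-2,III-3]: 410 consistent
Z/I-1 un ·: ZZ|Zz
Z/I-2 un ·: ZZ|Zz
Z/II-1 un I-1×I-2: Zz
Z/II-2 un ·: Zz
Z/II-3 un I-1×I-2: Zz
Z/II-4 aff ·: zz
Z/III-1 aff II-1×II-2: zz
Z/III-2 aff II-3×II-4: zz
Z/III-3 aff II-3×II-4: zz
⇒ Z over [I-1,I-2,II-1,II-2,II-3,II-4,III-1,III-2,III-3]: 3 consistent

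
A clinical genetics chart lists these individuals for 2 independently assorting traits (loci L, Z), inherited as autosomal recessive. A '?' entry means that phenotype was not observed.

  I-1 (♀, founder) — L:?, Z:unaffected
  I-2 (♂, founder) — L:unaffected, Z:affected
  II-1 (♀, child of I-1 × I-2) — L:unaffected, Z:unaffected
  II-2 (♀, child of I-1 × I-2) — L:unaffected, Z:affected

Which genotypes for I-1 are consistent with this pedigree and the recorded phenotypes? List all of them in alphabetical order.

L/I-1 ? ·: LL|Ll|ll
L/I-2 un ·: LL|Ll
L/II-1 un I-1×I-2: LL|Ll
L/II-2 un I-1×I-2: LL|Ll
⇒ L over [I-1,I-2,II-1,II-2]: 15 consistent
Z/I-1 un ·: Zz
Z/I-2 aff ·: zz
Z/II-1 un I-1×I-2: Zz
Z/II-2 aff I-1×I-2: zz
⇒ Z over [I-1,I-2,II-1,II-2]: 1 consistent

I-1 ∈ {LL Zz, Ll Zz, ll Zz}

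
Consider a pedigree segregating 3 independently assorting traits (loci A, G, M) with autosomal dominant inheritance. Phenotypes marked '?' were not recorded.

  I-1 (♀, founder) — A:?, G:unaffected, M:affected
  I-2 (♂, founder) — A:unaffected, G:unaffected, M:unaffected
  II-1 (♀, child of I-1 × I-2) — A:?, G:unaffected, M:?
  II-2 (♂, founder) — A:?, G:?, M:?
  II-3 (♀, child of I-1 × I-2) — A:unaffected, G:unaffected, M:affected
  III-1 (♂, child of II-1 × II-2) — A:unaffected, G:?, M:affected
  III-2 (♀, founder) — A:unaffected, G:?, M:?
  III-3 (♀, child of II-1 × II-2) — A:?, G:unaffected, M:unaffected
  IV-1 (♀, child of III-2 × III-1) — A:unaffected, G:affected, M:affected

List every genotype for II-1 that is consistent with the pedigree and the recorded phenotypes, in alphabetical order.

II-1 ∈ {Aa gg Mm, Aa gg mm, aa gg Mm, aa gg mm}

A/I-1 ? ·: aa|Aa
A/I-2 un ·: aa
A/II-1 ? I-1×I-2: aa|Aa
A/II-2 ? ·: aa|Aa
A/II-3 un I-1×I-2: aa
A/III-1 un II-1×II-2: aa
A/III-2 un ·: aa
A/III-3 ? II-1×II-2: aa|Aa|AA
A/IV-1 un III-2×III-1: aa
⇒ A over [I-1,I-2,II-1,II-2,II-3,III-1,III-2,III-3,IV-1]: 11 consistent
G/I-1 un ·: gg
G/I-2 un ·: gg
G/II-1 un I-1×I-2: gg
G/II-2 ? ·: gg|Gg
G/II-3 un I-1×I-2: gg
G/III-1 ? II-1×II-2: gg|Gg
G/III-2 ? ·: gg|Gg|GG
G/III-3 un II-1×II-2: gg
G/IV-1 aff III-2×III-1: Gg|GG
⇒ G over [I-1,I-2,II-1,II-2,II-3,III-1,III-2,III-3,IV-1]: 9 consistent
M/I-1 aff ·: Mm|MM
M/I-2 un ·: mm
M/II-1 ? I-1×I-2: mm|Mm
M/II-2 ? ·: mm|Mm
M/II-3 aff I-1×I-2: Mm
M/III-1 aff II-1×II-2: Mm|MM
M/III-2 ? ·: mm|Mm|MM
M/III-3 un II-1×II-2: mm
M/IV-1 aff III-2×III-1: Mm|MM
⇒ M over [I-1,I-2,II-1,II-2,II-3,III-1,III-2,III-3,IV-1]: 33 consistent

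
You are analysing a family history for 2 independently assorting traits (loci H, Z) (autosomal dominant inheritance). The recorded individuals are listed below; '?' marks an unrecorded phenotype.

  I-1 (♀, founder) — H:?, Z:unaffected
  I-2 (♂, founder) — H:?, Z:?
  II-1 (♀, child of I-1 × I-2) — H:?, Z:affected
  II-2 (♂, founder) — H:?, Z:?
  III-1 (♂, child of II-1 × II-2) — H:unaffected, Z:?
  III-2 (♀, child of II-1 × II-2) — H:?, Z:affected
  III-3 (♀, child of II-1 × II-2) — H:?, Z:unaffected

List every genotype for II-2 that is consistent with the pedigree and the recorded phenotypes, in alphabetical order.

H/I-1 ? ·: hh|Hh|HH
H/I-2 ? ·: hh|Hh|HH
H/II-1 ? I-1×I-2: hh|Hh
H/II-2 ? ·: hh|Hh
H/III-1 un II-1×II-2: hh
H/III-2 ? II-1×II-2: hh|Hh|HH
H/III-3 ? II-1×II-2: hh|Hh|HH
⇒ H over [I-1,I-2,II-1,II-2,III-1,III-2,III-3]: 111 consistent
Z/I-1 un ·: zz
Z/I-2 ? ·: Zz|ZZ
Z/II-1 aff I-1×I-2: Zz
Z/II-2 ? ·: zz|Zz
Z/III-1 ? II-1×II-2: zz|Zz|ZZ
Z/III-2 aff II-1×II-2: Zz|ZZ
Z/III-3 un II-1×II-2: zz
⇒ Z over [I-1,I-2,II-1,II-2,III-1,III-2,III-3]: 16 consistent

II-2 ∈ {Hh Zz, Hh zz, hh Zz, hh zz}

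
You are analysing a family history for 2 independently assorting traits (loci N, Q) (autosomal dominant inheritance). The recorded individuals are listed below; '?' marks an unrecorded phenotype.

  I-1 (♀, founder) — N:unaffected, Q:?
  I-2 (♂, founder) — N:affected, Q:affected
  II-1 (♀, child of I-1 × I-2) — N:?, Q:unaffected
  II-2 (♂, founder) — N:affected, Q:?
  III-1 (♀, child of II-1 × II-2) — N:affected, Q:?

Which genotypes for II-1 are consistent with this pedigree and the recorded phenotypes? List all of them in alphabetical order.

N/I-1 un ·: nn
N/I-2 aff ·: Nn|NN
N/II-1 ? I-1×I-2: nn|Nn
N/II-2 aff ·: Nn|NN
N/III-1 aff II-1×II-2: Nn|NN
⇒ N over [I-1,I-2,II-1,II-2,III-1]: 10 consistent
Q/I-1 ? ·: qq|Qq
Q/I-2 aff ·: Qq
Q/II-1 un I-1×I-2: qq
Q/II-2 ? ·: qq|Qq|QQ
Q/III-1 ? II-1×II-2: qq|Qq
⇒ Q over [I-1,I-2,II-1,II-2,III-1]: 8 consistent

II-1 ∈ {Nn qq, nn qq}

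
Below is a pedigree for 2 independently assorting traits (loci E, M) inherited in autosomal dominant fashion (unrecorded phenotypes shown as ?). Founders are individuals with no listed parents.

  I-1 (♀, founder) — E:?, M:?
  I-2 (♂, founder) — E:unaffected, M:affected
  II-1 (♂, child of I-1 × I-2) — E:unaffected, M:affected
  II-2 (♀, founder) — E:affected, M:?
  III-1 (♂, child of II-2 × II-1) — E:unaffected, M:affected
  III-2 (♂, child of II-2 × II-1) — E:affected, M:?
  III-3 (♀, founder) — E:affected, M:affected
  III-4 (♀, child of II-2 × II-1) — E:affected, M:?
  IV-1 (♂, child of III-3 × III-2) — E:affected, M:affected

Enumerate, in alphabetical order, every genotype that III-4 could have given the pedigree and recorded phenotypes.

III-4 ∈ {Ee MM, Ee Mm, Ee mm}

E/I-1 ? ·: ee|Ee
E/I-2 un ·: ee
E/II-1 un I-1×I-2: ee
E/II-2 aff ·: Ee
E/III-1 un II-2×II-1: ee
E/III-2 aff II-2×II-1: Ee
E/III-3 aff ·: Ee|EE
E/III-4 aff II-2×II-1: Ee
E/IV-1 aff III-3×III-2: Ee|EE
⇒ E over [I-1,I-2,II-1,II-2,III-1,III-2,III-3,III-4,IV-1]: 8 consistent
M/I-1 ? ·: mm|Mm|MM
M/I-2 aff ·: Mm|MM
M/II-1 aff I-1×I-2: Mm|MM
M/II-2 ? ·: mm|Mm|MM
M/III-1 aff II-2×II-1: Mm|MM
M/III-2 ? II-2×II-1: mm|Mm|MM
M/III-3 aff ·: Mm|MM
M/III-4 ? II-2×II-1: mm|Mm|MM
M/IV-1 aff III-3×III-2: Mm|MM
⇒ M over [I-1,I-2,II-1,II-2,III-1,III-2,III-3,III-4,IV-1]: 610 consistent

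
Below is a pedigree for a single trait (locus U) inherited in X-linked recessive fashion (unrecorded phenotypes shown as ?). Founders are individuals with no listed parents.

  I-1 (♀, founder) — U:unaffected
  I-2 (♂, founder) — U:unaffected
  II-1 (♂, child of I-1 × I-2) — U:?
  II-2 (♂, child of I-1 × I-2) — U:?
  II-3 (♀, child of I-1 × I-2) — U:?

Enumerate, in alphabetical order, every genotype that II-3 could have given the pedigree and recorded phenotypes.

U/I-1 un ·: X^UX^U|X^UX^u
U/I-2 un ·: X^UY
U/II-1 ? I-1×I-2: X^UY|X^uY
U/II-2 ? I-1×I-2: X^UY|X^uY
U/II-3 ? I-1×I-2: X^UX^U|X^UX^u
⇒ U over [I-1,I-2,II-1,II-2,II-3]: 9 consistent

II-3 ∈ {X^UX^U, X^UX^u}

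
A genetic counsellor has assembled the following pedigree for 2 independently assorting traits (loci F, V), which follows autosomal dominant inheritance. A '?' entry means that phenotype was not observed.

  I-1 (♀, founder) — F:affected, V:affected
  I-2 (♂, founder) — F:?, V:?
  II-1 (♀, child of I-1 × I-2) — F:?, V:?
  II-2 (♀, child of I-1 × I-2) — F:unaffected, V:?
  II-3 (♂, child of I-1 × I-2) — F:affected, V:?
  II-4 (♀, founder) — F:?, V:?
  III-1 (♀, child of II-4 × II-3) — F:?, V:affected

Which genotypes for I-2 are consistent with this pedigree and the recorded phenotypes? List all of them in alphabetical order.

F/I-1 aff ·: Ff
F/I-2 ? ·: ff|Ff
F/II-1 ? I-1×I-2: ff|Ff|FF
F/II-2 un I-1×I-2: ff
F/II-3 aff I-1×I-2: Ff|FF
F/II-4 ? ·: ff|Ff|FF
F/III-1 ? II-4×II-3: ff|Ff|FF
⇒ F over [I-1,I-2,II-1,II-2,II-3,II-4,III-1]: 47 consistent
V/I-1 aff ·: Vv|VV
V/I-2 ? ·: vv|Vv|VV
V/II-1 ? I-1×I-2: vv|Vv|VV
V/II-2 ? I-1×I-2: vv|Vv|VV
V/II-3 ? I-1×I-2: vv|Vv|VV
V/II-4 ? ·: vv|Vv|VV
V/III-1 aff II-4×II-3: Vv|VV
⇒ V over [I-1,I-2,II-1,II-2,II-3,II-4,III-1]: 208 consistent

I-2 ∈ {Ff VV, Ff Vv, Ff vv, ff VV, ff Vv, ff vv}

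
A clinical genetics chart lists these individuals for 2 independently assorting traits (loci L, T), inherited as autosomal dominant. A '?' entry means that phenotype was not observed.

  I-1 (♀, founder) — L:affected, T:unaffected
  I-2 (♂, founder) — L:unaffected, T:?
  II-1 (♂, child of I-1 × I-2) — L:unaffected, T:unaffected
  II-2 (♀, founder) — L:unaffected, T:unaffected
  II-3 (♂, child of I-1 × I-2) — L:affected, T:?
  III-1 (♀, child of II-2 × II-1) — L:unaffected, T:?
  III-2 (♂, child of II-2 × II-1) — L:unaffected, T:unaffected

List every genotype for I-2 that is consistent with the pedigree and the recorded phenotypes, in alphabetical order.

I-2 ∈ {ll Tt, ll tt}

L/I-1 aff ·: Ll
L/I-2 un ·: ll
L/II-1 un I-1×I-2: ll
L/II-2 un ·: ll
L/II-3 aff I-1×I-2: Ll
L/III-1 un II-2×II-1: ll
L/III-2 un II-2×II-1: ll
⇒ L over [I-1,I-2,II-1,II-2,II-3,III-1,III-2]: 1 consistent
T/I-1 un ·: tt
T/I-2 ? ·: tt|Tt
T/II-1 un I-1×I-2: tt
T/II-2 un ·: tt
T/II-3 ? I-1×I-2: tt|Tt
T/III-1 ? II-2×II-1: tt
T/III-2 un II-2×II-1: tt
⇒ T over [I-1,I-2,II-1,II-2,II-3,III-1,III-2]: 3 consistent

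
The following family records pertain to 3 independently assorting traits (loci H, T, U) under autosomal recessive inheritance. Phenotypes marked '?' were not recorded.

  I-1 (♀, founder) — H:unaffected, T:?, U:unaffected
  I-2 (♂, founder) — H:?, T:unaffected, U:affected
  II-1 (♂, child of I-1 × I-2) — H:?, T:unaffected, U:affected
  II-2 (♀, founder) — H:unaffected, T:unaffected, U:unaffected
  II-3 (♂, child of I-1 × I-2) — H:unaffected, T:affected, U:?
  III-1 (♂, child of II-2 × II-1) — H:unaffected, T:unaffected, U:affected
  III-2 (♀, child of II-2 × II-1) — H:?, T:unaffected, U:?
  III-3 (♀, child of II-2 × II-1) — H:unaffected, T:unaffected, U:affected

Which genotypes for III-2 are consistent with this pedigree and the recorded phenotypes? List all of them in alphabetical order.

H/I-1 un ·: HH|Hh
H/I-2 ? ·: HH|Hh|hh
H/II-1 ? I-1×I-2: HH|Hh|hh
H/II-2 un ·: HH|Hh
H/II-3 un I-1×I-2: HH|Hh
H/III-1 un II-2×II-1: HH|Hh
H/III-2 ? II-2×II-1: HH|Hh|hh
H/III-3 un II-2×II-1: HH|Hh
⇒ H over [I-1,I-2,II-1,II-2,II-3,III-1,III-2,III-3]: 232 consistent
T/I-1 ? ·: Tt|tt
T/I-2 un ·: Tt
T/II-1 un I-1×I-2: TT|Tt
T/II-2 un ·: TT|Tt
T/II-3 aff I-1×I-2: tt
T/III-1 un II-2×II-1: TT|Tt
T/III-2 un II-2×II-1: TT|Tt
T/III-3 un II-2×II-1: TT|Tt
⇒ T over [I-1,I-2,II-1,II-2,II-3,III-1,III-2,III-3]: 41 consistent
U/I-1 un ·: Uu
U/I-2 aff ·: uu
U/II-1 aff I-1×I-2: uu
U/II-2 un ·: Uu
U/II-3 ? I-1×I-2: Uu|uu
U/III-1 aff II-2×II-1: uu
U/III-2 ? II-2×II-1: Uu|uu
U/III-3 aff II-2×II-1: uu
⇒ U over [I-1,I-2,II-1,II-2,II-3,III-1,III-2,III-3]: 4 consistent

III-2 ∈ {HH TT Uu, HH TT uu, HH Tt Uu, HH Tt uu, Hh TT Uu, Hh TT uu, Hh Tt Uu, Hh Tt uu, hh TT Uu, hh TT uu, hh Tt Uu, hh Tt uu}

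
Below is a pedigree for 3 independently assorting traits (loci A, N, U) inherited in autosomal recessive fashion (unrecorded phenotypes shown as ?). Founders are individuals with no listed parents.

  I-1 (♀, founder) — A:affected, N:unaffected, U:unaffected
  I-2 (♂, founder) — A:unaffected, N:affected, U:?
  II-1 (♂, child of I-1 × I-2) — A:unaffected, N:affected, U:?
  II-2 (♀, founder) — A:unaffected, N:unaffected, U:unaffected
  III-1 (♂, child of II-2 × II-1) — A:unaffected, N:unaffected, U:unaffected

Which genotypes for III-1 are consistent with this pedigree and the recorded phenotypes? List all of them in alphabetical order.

III-1 ∈ {AA Nn UU, AA Nn Uu, Aa Nn UU, Aa Nn Uu}

A/I-1 aff ·: aa
A/I-2 un ·: AA|Aa
A/II-1 un I-1×I-2: Aa
A/II-2 un ·: AA|Aa
A/III-1 un II-2×II-1: AA|Aa
⇒ A over [I-1,I-2,II-1,II-2,III-1]: 8 consistent
N/I-1 un ·: Nn
N/I-2 aff ·: nn
N/II-1 aff I-1×I-2: nn
N/II-2 un ·: NN|Nn
N/III-1 un II-2×II-1: Nn
⇒ N over [I-1,I-2,II-1,II-2,III-1]: 2 consistent
U/I-1 un ·: UU|Uu
U/I-2 ? ·: UU|Uu|uu
U/II-1 ? I-1×I-2: UU|Uu|uu
U/II-2 un ·: UU|Uu
U/III-1 un II-2×II-1: UU|Uu
⇒ U over [I-1,I-2,II-1,II-2,III-1]: 36 consistent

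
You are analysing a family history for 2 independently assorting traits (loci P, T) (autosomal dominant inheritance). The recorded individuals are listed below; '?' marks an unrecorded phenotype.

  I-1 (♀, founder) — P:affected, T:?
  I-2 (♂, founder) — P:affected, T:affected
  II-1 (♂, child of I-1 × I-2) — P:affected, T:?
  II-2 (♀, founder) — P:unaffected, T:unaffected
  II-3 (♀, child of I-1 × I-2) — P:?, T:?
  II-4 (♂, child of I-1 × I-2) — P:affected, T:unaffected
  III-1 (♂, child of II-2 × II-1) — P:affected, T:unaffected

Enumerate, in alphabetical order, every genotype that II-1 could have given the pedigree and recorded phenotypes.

II-1 ∈ {PP Tt, PP tt, Pp Tt, Pp tt}

P/I-1 aff ·: Pp|PP
P/I-2 aff ·: Pp|PP
P/II-1 aff I-1×I-2: Pp|PP
P/II-2 un ·: pp
P/II-3 ? I-1×I-2: pp|Pp|PP
P/II-4 aff I-1×I-2: Pp|PP
P/III-1 aff II-2×II-1: Pp
⇒ P over [I-1,I-2,II-1,II-2,II-3,II-4,III-1]: 29 consistent
T/I-1 ? ·: tt|Tt
T/I-2 aff ·: Tt
T/II-1 ? I-1×I-2: tt|Tt
T/II-2 un ·: tt
T/II-3 ? I-1×I-2: tt|Tt|TT
T/II-4 un I-1×I-2: tt
T/III-1 un II-2×II-1: tt
⇒ T over [I-1,I-2,II-1,II-2,II-3,II-4,III-1]: 10 consistent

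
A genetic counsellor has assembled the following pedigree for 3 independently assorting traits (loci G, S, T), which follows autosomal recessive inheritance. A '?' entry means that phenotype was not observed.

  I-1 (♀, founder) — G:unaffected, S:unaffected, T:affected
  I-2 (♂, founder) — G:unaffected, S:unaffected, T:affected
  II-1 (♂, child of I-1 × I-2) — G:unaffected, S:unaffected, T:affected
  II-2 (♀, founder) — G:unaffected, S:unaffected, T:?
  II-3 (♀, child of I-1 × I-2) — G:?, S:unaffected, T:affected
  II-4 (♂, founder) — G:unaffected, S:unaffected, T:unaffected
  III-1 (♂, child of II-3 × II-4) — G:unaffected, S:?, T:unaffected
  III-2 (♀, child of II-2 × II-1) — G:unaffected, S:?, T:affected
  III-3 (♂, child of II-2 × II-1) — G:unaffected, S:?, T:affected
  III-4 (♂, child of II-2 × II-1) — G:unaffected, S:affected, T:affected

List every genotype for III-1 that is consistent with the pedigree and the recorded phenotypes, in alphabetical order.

III-1 ∈ {GG SS Tt, GG Ss Tt, GG ss Tt, Gg SS Tt, Gg Ss Tt, Gg ss Tt}

G/I-1 un ·: GG|Gg
G/I-2 un ·: GG|Gg
G/II-1 un I-1×I-2: GG|Gg
G/II-2 un ·: GG|Gg
G/II-3 ? I-1×I-2: GG|Gg|gg
G/II-4 un ·: GG|Gg
G/III-1 un II-3×II-4: GG|Gg
G/III-2 un II-2×II-1: GG|Gg
G/III-3 un II-2×II-1: GG|Gg
G/III-4 un II-2×II-1: GG|Gg
⇒ G over [I-1,I-2,II-1,II-2,II-3,II-4,III-1,III-2,III-3,III-4]: 602 consistent
S/I-1 un ·: SS|Ss
S/I-2 un ·: SS|Ss
S/II-1 un I-1×I-2: Ss
S/II-2 un ·: Ss
S/II-3 un I-1×I-2: SS|Ss
S/II-4 un ·: SS|Ss
S/III-1 ? II-3×II-4: SS|Ss|ss
S/III-2 ? II-2×II-1: SS|Ss|ss
S/III-3 ? II-2×II-1: SS|Ss|ss
S/III-4 aff II-2×II-1: ss
⇒ S over [I-1,I-2,II-1,II-2,II-3,II-4,III-1,III-2,III-3,III-4]: 216 consistent
T/I-1 aff ·: tt
T/I-2 aff ·: tt
T/II-1 aff I-1×I-2: tt
T/II-2 ? ·: Tt|tt
T/II-3 aff I-1×I-2: tt
T/II-4 un ·: TT|Tt
T/III-1 un II-3×II-4: Tt
T/III-2 aff II-2×II-1: tt
T/III-3 aff II-2×II-1: tt
T/III-4 aff II-2×II-1: tt
⇒ T over [I-1,I-2,II-1,II-2,II-3,II-4,III-1,III-2,III-3,III-4]: 4 consistent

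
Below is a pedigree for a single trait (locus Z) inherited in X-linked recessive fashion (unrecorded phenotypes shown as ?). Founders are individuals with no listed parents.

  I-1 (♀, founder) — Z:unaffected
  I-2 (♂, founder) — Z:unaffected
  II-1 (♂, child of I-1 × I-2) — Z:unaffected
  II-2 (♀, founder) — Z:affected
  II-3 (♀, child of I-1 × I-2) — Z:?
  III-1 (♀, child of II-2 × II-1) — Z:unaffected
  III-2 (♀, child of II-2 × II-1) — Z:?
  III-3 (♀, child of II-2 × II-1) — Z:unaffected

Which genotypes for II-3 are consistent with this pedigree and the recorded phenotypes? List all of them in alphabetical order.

II-3 ∈ {X^ZX^Z, X^ZX^z}

Z/I-1 un ·: X^ZX^Z|X^ZX^z
Z/I-2 un ·: X^ZY
Z/II-1 un I-1×I-2: X^ZY
Z/II-2 aff ·: X^zX^z
Z/II-3 ? I-1×I-2: X^ZX^Z|X^ZX^z
Z/III-1 un II-2×II-1: X^ZX^z
Z/III-2 ? II-2×II-1: X^ZX^z
Z/III-3 un II-2×II-1: X^ZX^z
⇒ Z over [I-1,I-2,II-1,II-2,II-3,III-1,III-2,III-3]: 3 consistent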